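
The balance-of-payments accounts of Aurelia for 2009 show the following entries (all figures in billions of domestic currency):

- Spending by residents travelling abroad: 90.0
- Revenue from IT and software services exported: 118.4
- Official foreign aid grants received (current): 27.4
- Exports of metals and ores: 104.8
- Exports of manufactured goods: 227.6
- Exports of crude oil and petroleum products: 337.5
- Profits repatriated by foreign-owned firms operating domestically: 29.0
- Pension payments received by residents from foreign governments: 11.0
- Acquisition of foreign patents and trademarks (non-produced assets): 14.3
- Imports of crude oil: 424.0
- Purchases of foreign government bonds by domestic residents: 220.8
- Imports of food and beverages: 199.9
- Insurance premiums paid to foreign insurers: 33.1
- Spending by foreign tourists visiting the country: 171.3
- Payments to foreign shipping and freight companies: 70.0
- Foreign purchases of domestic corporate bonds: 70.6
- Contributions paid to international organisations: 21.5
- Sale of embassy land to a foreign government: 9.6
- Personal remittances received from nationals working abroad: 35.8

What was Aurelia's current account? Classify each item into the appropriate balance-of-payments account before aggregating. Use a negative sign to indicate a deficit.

166.3

Goods: -424.0 + 104.8 + 227.6 - 199.9 + 337.5 = 46.0
Services: -90.0 - 70.0 + 118.4 + 171.3 - 33.1 = 96.6
Primary income: -29.0
Secondary income: 11.0 + 27.4 - 21.5 + 35.8 = 52.7
Current account = 46.0 + 96.6 + (-29.0) + 52.7 = 166.3
(Excluded from the current account — capital account: acquisition of foreign patents and trademarks (non-produced assets) 14.3, sale of embassy land to a foreign government 9.6; financial account: purchases of foreign government bonds by domestic residents 220.8, foreign purchases of domestic corporate bonds 70.6.)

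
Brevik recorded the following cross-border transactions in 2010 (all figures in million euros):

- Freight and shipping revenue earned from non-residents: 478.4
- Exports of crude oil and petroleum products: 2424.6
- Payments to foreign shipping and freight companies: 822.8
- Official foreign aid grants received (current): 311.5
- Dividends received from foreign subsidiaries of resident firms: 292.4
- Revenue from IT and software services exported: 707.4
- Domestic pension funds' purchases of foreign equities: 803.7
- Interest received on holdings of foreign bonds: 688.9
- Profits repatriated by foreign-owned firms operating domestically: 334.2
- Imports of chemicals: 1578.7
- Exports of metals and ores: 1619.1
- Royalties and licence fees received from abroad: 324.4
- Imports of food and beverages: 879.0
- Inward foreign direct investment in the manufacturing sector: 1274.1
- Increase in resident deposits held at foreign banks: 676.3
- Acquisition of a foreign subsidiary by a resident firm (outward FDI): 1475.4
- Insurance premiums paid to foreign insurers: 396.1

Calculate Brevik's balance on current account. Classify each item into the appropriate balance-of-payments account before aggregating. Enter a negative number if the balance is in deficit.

2835.9

Goods: 2424.6 + 1619.1 - 879.0 - 1578.7 = 1586.0
Services: 324.4 + 478.4 - 822.8 + 707.4 - 396.1 = 291.3
Primary income: 292.4 + 688.9 - 334.2 = 647.1
Secondary income: 311.5
Current account = 1586.0 + 291.3 + 647.1 + 311.5 = 2835.9
(Excluded from the current account — financial account: domestic pension funds' purchases of foreign equities 803.7, inward foreign direct investment in the manufacturing sector 1274.1, increase in resident deposits held at foreign banks 676.3, acquisition of a foreign subsidiary by a resident firm (outward FDI) 1475.4.)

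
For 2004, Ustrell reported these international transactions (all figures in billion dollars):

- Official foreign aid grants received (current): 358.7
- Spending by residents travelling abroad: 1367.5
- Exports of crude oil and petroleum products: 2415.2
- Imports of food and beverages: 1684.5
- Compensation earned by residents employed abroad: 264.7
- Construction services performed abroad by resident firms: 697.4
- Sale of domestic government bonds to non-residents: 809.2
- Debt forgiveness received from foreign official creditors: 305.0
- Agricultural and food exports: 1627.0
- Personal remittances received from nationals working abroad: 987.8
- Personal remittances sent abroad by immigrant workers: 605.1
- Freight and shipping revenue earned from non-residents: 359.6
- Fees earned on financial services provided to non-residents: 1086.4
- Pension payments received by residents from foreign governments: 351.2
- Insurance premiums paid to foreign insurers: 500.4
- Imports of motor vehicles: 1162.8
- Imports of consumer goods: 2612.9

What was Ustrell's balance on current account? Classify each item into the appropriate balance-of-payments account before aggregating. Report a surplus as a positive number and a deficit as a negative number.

214.8

Goods: -1684.5 - 2612.9 + 2415.2 + 1627.0 - 1162.8 = -1418.0
Services: -500.4 + 359.6 + 1086.4 - 1367.5 + 697.4 = 275.5
Primary income: 264.7
Secondary income: 358.7 + 987.8 - 605.1 + 351.2 = 1092.6
Current account = (-1418.0) + 275.5 + 264.7 + 1092.6 = 214.8
(Excluded from the current account — financial account: sale of domestic government bonds to non-residents 809.2; capital account: debt forgiveness received from foreign official creditors 305.0.)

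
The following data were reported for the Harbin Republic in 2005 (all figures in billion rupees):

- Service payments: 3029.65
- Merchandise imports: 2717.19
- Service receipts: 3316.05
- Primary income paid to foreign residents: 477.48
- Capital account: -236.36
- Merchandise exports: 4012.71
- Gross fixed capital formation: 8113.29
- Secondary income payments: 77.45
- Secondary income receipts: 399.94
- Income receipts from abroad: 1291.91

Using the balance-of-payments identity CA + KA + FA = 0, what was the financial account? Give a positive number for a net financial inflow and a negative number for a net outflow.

Goods balance = 4012.71 - 2717.19 = 1295.52
Services balance = 3316.05 - 3029.65 = 286.40
Trade balance (goods + services) = 1295.52 + 286.40 = 1581.92
Net primary income = 1291.91 - 477.48 = 814.43
Net secondary income = 399.94 - 77.45 = 322.49
Current account = 1581.92 + 814.43 + 322.49 = 2718.84
Financial account = -(2718.84 + (-236.36)) = -2482.48

-2482.48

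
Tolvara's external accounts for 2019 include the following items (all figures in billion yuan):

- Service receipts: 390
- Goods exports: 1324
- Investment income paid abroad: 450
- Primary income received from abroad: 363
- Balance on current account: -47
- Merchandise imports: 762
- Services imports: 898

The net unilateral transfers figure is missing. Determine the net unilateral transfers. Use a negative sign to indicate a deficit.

Current account = goods balance + services balance + net primary income + net secondary income
Sum of the known components = -33
Net unilateral transfers = CA - (known components) = -47 - (-33) = -14

-14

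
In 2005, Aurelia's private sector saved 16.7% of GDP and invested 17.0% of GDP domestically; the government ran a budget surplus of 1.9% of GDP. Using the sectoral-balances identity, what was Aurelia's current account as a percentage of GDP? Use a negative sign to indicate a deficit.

By the sectoral-balances identity, CA = (S_private - I) + (T - G).
Private balance = 16.7 - 17.0 = -0.3
Government balance (T - G) = 1.9
CA = -0.3 + 1.9 = 1.6

1.6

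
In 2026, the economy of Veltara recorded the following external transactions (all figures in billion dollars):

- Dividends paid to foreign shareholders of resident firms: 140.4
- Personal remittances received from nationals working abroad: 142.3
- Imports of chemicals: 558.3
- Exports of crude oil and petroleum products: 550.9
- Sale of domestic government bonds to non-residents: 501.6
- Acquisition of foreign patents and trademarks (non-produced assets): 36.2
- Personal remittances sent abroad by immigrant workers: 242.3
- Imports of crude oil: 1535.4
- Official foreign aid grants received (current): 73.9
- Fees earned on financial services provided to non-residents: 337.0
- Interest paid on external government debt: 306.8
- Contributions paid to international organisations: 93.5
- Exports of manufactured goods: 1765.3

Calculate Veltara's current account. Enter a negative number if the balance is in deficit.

Goods: -558.3 - 1535.4 + 550.9 + 1765.3 = 222.5
Services: 337.0
Primary income: -140.4 - 306.8 = -447.2
Secondary income: -242.3 + 73.9 + 142.3 - 93.5 = -119.6
Current account = 222.5 + 337.0 + (-447.2) + (-119.6) = -7.3
(Excluded from the current account — financial account: sale of domestic government bonds to non-residents 501.6; capital account: acquisition of foreign patents and trademarks (non-produced assets) 36.2.)

-7.3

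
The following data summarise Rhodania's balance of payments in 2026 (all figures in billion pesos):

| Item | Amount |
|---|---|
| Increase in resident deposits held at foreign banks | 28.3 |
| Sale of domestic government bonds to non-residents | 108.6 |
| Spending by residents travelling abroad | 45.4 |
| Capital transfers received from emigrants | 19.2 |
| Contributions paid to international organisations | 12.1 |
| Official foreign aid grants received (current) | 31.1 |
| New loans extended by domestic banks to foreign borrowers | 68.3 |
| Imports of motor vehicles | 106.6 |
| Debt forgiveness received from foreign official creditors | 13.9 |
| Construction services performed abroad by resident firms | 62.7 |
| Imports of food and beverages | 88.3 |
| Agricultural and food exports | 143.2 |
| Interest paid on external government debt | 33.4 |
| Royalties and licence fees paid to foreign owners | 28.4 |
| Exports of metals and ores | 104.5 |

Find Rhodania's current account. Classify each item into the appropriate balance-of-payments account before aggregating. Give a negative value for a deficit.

Goods: 143.2 + 104.5 - 88.3 - 106.6 = 52.8
Services: -28.4 + 62.7 - 45.4 = -11.1
Primary income: -33.4
Secondary income: -12.1 + 31.1 = 19.0
Current account = 52.8 + (-11.1) + (-33.4) + 19.0 = 27.3
(Excluded from the current account — financial account: increase in resident deposits held at foreign banks 28.3, sale of domestic government bonds to non-residents 108.6, new loans extended by domestic banks to foreign borrowers 68.3; capital account: capital transfers received from emigrants 19.2, debt forgiveness received from foreign official creditors 13.9.)

27.3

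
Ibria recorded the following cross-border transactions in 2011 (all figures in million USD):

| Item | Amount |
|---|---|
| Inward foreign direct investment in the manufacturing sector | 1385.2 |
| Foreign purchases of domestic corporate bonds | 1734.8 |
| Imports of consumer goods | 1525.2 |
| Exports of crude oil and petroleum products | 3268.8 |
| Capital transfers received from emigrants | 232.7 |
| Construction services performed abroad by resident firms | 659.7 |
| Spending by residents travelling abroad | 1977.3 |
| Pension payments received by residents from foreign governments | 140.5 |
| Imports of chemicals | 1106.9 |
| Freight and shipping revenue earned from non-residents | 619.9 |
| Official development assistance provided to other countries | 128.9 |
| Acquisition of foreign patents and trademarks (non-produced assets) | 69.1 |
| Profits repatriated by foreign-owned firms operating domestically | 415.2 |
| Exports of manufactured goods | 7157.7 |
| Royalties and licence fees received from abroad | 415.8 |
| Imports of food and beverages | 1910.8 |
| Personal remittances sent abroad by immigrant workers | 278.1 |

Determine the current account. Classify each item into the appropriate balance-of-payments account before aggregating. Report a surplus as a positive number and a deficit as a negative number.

Goods: -1910.8 - 1106.9 + 3268.8 + 7157.7 - 1525.2 = 5883.6
Services: 415.8 + 619.9 - 1977.3 + 659.7 = -281.9
Primary income: -415.2
Secondary income: -128.9 + 140.5 - 278.1 = -266.5
Current account = 5883.6 + (-281.9) + (-415.2) + (-266.5) = 4920.0
(Excluded from the current account — financial account: inward foreign direct investment in the manufacturing sector 1385.2, foreign purchases of domestic corporate bonds 1734.8; capital account: capital transfers received from emigrants 232.7, acquisition of foreign patents and trademarks (non-produced assets) 69.1.)

4920.0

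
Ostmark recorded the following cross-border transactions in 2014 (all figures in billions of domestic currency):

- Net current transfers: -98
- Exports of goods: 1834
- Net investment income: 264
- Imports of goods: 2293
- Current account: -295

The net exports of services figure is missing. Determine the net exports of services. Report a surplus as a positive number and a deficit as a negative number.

Current account = goods balance + services balance + net primary income + net secondary income
Sum of the known components = -293
Net exports of services = CA - (known components) = -295 - (-293) = -2

-2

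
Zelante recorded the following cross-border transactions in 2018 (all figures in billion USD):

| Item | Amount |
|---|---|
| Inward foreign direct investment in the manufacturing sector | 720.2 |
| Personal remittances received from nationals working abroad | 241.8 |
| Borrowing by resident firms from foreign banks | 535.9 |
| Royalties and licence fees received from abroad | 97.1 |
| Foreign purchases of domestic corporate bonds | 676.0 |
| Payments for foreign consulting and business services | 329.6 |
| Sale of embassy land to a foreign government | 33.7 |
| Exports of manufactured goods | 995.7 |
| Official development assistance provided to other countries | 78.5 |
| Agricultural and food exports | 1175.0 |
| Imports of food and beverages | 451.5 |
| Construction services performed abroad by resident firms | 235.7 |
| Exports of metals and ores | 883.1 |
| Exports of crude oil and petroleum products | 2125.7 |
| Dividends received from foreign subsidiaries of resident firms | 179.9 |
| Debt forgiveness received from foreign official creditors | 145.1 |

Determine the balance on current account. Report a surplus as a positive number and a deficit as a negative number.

5074.4

Goods: 995.7 + 2125.7 + 883.1 - 451.5 + 1175.0 = 4728.0
Services: 235.7 - 329.6 + 97.1 = 3.2
Primary income: 179.9
Secondary income: -78.5 + 241.8 = 163.3
Current account = 4728.0 + 3.2 + 179.9 + 163.3 = 5074.4
(Excluded from the current account — financial account: inward foreign direct investment in the manufacturing sector 720.2, borrowing by resident firms from foreign banks 535.9, foreign purchases of domestic corporate bonds 676.0; capital account: sale of embassy land to a foreign government 33.7, debt forgiveness received from foreign official creditors 145.1.)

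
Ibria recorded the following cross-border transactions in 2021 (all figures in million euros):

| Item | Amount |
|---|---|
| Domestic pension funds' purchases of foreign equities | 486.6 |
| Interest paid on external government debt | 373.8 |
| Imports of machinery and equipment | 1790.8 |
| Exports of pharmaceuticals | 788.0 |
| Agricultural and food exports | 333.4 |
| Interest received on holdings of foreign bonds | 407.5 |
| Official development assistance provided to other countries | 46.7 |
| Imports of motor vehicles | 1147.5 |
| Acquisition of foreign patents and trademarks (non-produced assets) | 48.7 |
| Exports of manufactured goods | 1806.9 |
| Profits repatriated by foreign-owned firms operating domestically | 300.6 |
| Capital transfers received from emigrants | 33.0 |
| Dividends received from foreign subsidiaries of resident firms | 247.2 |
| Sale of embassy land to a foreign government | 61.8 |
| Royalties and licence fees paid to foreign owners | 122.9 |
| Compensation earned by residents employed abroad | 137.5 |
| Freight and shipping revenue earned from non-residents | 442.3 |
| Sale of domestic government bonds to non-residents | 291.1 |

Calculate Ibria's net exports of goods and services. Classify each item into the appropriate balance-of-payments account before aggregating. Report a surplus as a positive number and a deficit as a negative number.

Goods: 1806.9 + 333.4 + 788.0 - 1147.5 - 1790.8 = -10.0
Services: -122.9 + 442.3 = 319.4
Trade balance = -10.0 + 319.4 = 309.4
(Excluded from the trade balance — financial account: domestic pension funds' purchases of foreign equities 486.6, sale of domestic government bonds to non-residents 291.1; primary income: interest paid on external government debt 373.8, interest received on holdings of foreign bonds 407.5, profits repatriated by foreign-owned firms operating domestically 300.6, dividends received from foreign subsidiaries of resident firms 247.2, compensation earned by residents employed abroad 137.5; secondary income: official development assistance provided to other countries 46.7; capital account: acquisition of foreign patents and trademarks (non-produced assets) 48.7, capital transfers received from emigrants 33.0, sale of embassy land to a foreign government 61.8.)

309.4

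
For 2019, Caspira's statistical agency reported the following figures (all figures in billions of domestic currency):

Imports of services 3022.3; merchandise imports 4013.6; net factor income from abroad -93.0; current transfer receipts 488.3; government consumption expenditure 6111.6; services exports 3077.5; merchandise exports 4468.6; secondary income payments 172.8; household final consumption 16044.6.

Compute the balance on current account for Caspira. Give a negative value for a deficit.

732.7

Goods balance = 4468.6 - 4013.6 = 455.0
Services balance = 3077.5 - 3022.3 = 55.2
Trade balance (goods + services) = 455.0 + 55.2 = 510.2
Net primary income = -93.0
Net secondary income = 488.3 - 172.8 = 315.5
Current account = 510.2 + (-93.0) + 315.5 = 732.7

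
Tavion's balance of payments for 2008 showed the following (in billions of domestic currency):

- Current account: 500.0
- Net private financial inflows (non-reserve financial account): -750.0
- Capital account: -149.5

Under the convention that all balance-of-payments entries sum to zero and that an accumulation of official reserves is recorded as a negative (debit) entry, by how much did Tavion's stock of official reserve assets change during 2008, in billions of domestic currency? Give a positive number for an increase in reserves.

Official reserve transactions balance = -(500.0 + (-149.5) + (-750.0)) = 399.5
An accumulation of reserves is recorded as a debit (negative entry), so the change in the stock of reserves is the negative of that balance.
Change in official reserves = -(399.5) = -399.5

-399.5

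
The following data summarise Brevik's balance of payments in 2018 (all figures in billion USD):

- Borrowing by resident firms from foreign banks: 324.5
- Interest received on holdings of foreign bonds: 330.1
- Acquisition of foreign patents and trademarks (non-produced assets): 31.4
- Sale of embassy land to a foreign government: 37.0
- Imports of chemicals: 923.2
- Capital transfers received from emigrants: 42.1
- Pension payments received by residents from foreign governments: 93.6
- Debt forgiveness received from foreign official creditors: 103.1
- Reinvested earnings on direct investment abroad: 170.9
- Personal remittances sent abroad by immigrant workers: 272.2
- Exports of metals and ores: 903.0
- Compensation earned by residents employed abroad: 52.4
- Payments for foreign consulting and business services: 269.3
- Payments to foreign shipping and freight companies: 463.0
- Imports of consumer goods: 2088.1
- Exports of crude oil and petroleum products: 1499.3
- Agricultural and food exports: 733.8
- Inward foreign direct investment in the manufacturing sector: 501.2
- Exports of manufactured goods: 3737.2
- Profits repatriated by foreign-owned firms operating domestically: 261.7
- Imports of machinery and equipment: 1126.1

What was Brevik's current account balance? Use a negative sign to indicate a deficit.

Goods: 1499.3 + 733.8 - 2088.1 + 903.0 - 923.2 - 1126.1 + 3737.2 = 2735.9
Services: -269.3 - 463.0 = -732.3
Primary income: -261.7 + 52.4 + 330.1 + 170.9 = 291.7
Secondary income: 93.6 - 272.2 = -178.6
Current account = 2735.9 + (-732.3) + 291.7 + (-178.6) = 2116.7
(Excluded from the current account — financial account: borrowing by resident firms from foreign banks 324.5, inward foreign direct investment in the manufacturing sector 501.2; capital account: acquisition of foreign patents and trademarks (non-produced assets) 31.4, sale of embassy land to a foreign government 37.0, capital transfers received from emigrants 42.1, debt forgiveness received from foreign official creditors 103.1.)

2116.7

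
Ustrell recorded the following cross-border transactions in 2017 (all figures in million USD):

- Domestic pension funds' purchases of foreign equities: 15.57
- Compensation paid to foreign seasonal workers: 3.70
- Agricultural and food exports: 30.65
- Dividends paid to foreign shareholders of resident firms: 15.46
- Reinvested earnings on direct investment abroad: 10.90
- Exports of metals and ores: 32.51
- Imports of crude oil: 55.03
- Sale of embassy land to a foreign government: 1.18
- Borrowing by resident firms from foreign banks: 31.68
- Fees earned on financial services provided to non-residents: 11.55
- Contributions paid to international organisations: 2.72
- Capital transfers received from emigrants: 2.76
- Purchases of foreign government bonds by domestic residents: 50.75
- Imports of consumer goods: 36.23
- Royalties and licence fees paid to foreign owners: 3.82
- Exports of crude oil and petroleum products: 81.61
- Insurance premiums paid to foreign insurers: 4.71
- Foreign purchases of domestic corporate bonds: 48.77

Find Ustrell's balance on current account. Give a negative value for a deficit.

45.55

Goods: 81.61 + 32.51 - 55.03 + 30.65 - 36.23 = 53.51
Services: 11.55 - 3.82 - 4.71 = 3.02
Primary income: -3.70 + 10.90 - 15.46 = -8.26
Secondary income: -2.72
Current account = 53.51 + 3.02 + (-8.26) + (-2.72) = 45.55
(Excluded from the current account — financial account: domestic pension funds' purchases of foreign equities 15.57, borrowing by resident firms from foreign banks 31.68, purchases of foreign government bonds by domestic residents 50.75, foreign purchases of domestic corporate bonds 48.77; capital account: sale of embassy land to a foreign government 1.18, capital transfers received from emigrants 2.76.)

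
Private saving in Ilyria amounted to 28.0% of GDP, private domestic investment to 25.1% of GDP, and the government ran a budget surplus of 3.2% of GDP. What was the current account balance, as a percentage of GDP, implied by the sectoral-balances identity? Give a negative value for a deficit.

By the sectoral-balances identity, CA = (S_private - I) + (T - G).
Private balance = 28.0 - 25.1 = 2.9
Government balance (T - G) = 3.2
CA = 2.9 + 3.2 = 6.1

6.1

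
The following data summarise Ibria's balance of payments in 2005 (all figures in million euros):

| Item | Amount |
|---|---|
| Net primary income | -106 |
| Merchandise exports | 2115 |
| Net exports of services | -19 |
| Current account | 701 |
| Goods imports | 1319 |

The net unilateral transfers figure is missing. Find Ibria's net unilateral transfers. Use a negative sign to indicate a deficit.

Current account = goods balance + services balance + net primary income + net secondary income
Sum of the known components = 671
Net unilateral transfers = CA - (known components) = 701 - 671 = 30

30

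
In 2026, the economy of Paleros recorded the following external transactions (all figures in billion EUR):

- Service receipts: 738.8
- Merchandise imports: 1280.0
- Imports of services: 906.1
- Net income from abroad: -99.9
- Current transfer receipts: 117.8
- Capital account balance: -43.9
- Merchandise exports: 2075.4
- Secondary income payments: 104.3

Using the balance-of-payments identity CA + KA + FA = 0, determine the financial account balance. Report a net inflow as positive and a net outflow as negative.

Goods balance = 2075.4 - 1280.0 = 795.4
Services balance = 738.8 - 906.1 = -167.3
Trade balance (goods + services) = 795.4 + (-167.3) = 628.1
Net primary income = -99.9
Net secondary income = 117.8 - 104.3 = 13.5
Current account = 628.1 + (-99.9) + 13.5 = 541.7
Financial account = -(541.7 + (-43.9)) = -497.8

-497.8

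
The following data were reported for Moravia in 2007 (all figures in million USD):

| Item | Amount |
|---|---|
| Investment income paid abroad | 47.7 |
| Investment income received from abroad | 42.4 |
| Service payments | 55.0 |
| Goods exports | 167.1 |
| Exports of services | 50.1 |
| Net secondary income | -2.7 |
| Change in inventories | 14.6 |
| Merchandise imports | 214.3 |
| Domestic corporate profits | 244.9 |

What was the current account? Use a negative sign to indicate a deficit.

Goods balance = 167.1 - 214.3 = -47.2
Services balance = 50.1 - 55.0 = -4.9
Trade balance (goods + services) = -47.2 + (-4.9) = -52.1
Net primary income = 42.4 - 47.7 = -5.3
Net secondary income = -2.7
Current account = -52.1 + (-5.3) + (-2.7) = -60.1

-60.1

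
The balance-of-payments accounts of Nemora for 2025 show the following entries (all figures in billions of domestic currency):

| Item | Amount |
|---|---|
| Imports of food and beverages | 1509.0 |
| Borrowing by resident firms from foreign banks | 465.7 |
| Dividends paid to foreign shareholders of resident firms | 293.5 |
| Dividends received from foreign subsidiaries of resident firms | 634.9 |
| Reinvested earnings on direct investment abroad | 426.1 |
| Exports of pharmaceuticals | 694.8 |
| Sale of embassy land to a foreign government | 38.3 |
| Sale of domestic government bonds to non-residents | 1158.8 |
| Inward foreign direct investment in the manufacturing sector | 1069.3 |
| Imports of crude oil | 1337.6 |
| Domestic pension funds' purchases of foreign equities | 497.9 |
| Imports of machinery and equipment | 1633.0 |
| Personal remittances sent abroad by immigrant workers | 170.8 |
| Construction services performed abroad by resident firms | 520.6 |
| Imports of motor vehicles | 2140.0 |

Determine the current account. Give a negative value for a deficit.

Goods: -2140.0 - 1633.0 - 1337.6 - 1509.0 + 694.8 = -5924.8
Services: 520.6
Primary income: -293.5 + 426.1 + 634.9 = 767.5
Secondary income: -170.8
Current account = (-5924.8) + 520.6 + 767.5 + (-170.8) = -4807.5
(Excluded from the current account — financial account: borrowing by resident firms from foreign banks 465.7, sale of domestic government bonds to non-residents 1158.8, inward foreign direct investment in the manufacturing sector 1069.3, domestic pension funds' purchases of foreign equities 497.9; capital account: sale of embassy land to a foreign government 38.3.)

-4807.5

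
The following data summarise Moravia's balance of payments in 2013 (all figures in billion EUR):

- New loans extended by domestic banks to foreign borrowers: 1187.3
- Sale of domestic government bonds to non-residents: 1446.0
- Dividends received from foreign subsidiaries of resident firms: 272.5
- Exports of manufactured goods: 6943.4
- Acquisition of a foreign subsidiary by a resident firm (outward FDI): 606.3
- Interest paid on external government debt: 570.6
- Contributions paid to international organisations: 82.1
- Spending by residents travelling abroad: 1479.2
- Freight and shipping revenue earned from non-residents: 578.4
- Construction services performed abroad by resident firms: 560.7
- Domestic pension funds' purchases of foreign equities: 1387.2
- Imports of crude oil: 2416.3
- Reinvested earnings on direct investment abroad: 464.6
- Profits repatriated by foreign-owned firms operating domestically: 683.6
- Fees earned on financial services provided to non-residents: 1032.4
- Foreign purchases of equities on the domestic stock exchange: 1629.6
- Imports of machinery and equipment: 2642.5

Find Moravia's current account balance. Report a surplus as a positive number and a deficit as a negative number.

1977.7

Goods: -2642.5 - 2416.3 + 6943.4 = 1884.6
Services: 1032.4 + 560.7 + 578.4 - 1479.2 = 692.3
Primary income: -570.6 - 683.6 + 272.5 + 464.6 = -517.1
Secondary income: -82.1
Current account = 1884.6 + 692.3 + (-517.1) + (-82.1) = 1977.7
(Excluded from the current account — financial account: new loans extended by domestic banks to foreign borrowers 1187.3, sale of domestic government bonds to non-residents 1446.0, acquisition of a foreign subsidiary by a resident firm (outward FDI) 606.3, domestic pension funds' purchases of foreign equities 1387.2, foreign purchases of equities on the domestic stock exchange 1629.6.)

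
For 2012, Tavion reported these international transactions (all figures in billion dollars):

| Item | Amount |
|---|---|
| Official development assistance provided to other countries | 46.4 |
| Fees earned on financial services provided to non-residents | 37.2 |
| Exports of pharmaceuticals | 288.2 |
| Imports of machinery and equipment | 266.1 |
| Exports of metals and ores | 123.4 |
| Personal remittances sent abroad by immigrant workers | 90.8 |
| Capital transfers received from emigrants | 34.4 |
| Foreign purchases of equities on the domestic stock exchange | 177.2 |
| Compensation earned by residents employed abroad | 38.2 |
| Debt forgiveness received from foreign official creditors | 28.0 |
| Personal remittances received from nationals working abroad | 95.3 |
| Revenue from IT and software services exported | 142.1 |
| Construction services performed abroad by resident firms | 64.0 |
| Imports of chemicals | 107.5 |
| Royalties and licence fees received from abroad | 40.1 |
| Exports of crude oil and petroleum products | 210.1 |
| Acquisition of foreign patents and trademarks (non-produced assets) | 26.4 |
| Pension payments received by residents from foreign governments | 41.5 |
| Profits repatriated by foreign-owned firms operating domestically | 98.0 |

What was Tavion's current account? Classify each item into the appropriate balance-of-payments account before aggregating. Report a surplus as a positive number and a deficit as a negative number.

471.3

Goods: -266.1 + 288.2 - 107.5 + 123.4 + 210.1 = 248.1
Services: 142.1 + 37.2 + 64.0 + 40.1 = 283.4
Primary income: -98.0 + 38.2 = -59.8
Secondary income: -90.8 + 41.5 - 46.4 + 95.3 = -0.4
Current account = 248.1 + 283.4 + (-59.8) + (-0.4) = 471.3
(Excluded from the current account — capital account: capital transfers received from emigrants 34.4, debt forgiveness received from foreign official creditors 28.0, acquisition of foreign patents and trademarks (non-produced assets) 26.4; financial account: foreign purchases of equities on the domestic stock exchange 177.2.)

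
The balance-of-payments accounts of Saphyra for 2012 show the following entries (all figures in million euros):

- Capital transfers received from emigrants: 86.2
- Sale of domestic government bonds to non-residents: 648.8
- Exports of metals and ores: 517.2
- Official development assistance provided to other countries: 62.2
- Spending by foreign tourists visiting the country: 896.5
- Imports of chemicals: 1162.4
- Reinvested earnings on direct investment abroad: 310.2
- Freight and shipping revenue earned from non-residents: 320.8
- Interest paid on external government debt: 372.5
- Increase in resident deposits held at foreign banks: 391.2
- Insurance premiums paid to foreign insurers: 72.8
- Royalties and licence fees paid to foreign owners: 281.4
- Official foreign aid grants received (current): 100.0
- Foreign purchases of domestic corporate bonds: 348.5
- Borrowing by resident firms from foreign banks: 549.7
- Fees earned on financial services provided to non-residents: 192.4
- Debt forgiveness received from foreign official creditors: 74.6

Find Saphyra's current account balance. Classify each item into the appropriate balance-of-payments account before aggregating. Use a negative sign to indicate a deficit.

Goods: -1162.4 + 517.2 = -645.2
Services: 320.8 - 281.4 + 896.5 + 192.4 - 72.8 = 1055.5
Primary income: 310.2 - 372.5 = -62.3
Secondary income: -62.2 + 100.0 = 37.8
Current account = (-645.2) + 1055.5 + (-62.3) + 37.8 = 385.8
(Excluded from the current account — capital account: capital transfers received from emigrants 86.2, debt forgiveness received from foreign official creditors 74.6; financial account: sale of domestic government bonds to non-residents 648.8, increase in resident deposits held at foreign banks 391.2, foreign purchases of domestic corporate bonds 348.5, borrowing by resident firms from foreign banks 549.7.)

385.8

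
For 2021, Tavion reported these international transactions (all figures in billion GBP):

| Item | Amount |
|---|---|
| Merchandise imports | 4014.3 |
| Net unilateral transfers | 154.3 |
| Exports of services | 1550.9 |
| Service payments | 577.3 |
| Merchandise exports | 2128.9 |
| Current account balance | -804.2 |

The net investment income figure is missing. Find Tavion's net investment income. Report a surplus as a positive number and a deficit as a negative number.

Current account = goods balance + services balance + net primary income + net secondary income
Sum of the known components = -757.5
Net investment income = CA - (known components) = -804.2 - (-757.5) = -46.7

-46.7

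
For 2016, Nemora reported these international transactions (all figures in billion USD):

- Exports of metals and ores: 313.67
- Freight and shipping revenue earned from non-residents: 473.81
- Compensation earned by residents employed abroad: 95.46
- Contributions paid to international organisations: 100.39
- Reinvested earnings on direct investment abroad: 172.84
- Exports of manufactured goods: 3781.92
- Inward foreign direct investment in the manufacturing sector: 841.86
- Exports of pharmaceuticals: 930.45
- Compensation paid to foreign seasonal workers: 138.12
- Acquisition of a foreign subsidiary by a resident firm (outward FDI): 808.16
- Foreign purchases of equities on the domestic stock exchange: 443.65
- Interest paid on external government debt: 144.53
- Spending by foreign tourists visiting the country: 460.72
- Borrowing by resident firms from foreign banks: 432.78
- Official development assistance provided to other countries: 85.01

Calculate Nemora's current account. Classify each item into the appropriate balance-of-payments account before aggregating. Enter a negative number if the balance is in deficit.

5760.82

Goods: 313.67 + 930.45 + 3781.92 = 5026.04
Services: 460.72 + 473.81 = 934.53
Primary income: 95.46 + 172.84 - 138.12 - 144.53 = -14.35
Secondary income: -85.01 - 100.39 = -185.40
Current account = 5026.04 + 934.53 + (-14.35) + (-185.40) = 5760.82
(Excluded from the current account — financial account: inward foreign direct investment in the manufacturing sector 841.86, acquisition of a foreign subsidiary by a resident firm (outward FDI) 808.16, foreign purchases of equities on the domestic stock exchange 443.65, borrowing by resident firms from foreign banks 432.78.)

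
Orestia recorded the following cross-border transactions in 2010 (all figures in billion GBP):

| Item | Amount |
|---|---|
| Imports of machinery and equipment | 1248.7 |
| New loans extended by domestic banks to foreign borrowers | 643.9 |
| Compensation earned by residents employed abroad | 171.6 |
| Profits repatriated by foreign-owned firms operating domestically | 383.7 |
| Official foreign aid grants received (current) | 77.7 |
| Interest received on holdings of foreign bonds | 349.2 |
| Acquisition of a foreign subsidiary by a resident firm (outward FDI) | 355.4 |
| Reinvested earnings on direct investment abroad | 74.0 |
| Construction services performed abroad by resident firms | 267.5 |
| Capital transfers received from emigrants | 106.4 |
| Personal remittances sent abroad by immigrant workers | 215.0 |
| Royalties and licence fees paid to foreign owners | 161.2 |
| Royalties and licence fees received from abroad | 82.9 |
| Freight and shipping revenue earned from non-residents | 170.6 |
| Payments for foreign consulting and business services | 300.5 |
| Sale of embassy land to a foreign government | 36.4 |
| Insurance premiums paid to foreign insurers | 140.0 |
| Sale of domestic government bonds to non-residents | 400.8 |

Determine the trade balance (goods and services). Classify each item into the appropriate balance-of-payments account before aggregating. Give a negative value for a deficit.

-1329.4

Goods: -1248.7
Services: -300.5 - 140.0 - 161.2 + 267.5 + 82.9 + 170.6 = -80.7
Trade balance = -1248.7 + (-80.7) = -1329.4
(Excluded from the trade balance — financial account: new loans extended by domestic banks to foreign borrowers 643.9, acquisition of a foreign subsidiary by a resident firm (outward FDI) 355.4, sale of domestic government bonds to non-residents 400.8; primary income: compensation earned by residents employed abroad 171.6, profits repatriated by foreign-owned firms operating domestically 383.7, interest received on holdings of foreign bonds 349.2, reinvested earnings on direct investment abroad 74.0; secondary income: official foreign aid grants received (current) 77.7, personal remittances sent abroad by immigrant workers 215.0; capital account: capital transfers received from emigrants 106.4, sale of embassy land to a foreign government 36.4.)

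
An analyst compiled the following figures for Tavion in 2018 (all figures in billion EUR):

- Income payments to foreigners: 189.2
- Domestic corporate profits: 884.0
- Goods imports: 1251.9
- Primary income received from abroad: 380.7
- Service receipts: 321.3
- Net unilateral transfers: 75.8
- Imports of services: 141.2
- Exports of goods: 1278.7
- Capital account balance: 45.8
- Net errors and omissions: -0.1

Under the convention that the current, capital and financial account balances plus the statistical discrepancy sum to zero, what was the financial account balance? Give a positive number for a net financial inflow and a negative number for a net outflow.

-519.9

Goods balance = 1278.7 - 1251.9 = 26.8
Services balance = 321.3 - 141.2 = 180.1
Trade balance (goods + services) = 26.8 + 180.1 = 206.9
Net primary income = 380.7 - 189.2 = 191.5
Net secondary income = 75.8
Current account = 206.9 + 191.5 + 75.8 = 474.2
Financial account = -(474.2 + 45.8 + (-0.1)) = -519.9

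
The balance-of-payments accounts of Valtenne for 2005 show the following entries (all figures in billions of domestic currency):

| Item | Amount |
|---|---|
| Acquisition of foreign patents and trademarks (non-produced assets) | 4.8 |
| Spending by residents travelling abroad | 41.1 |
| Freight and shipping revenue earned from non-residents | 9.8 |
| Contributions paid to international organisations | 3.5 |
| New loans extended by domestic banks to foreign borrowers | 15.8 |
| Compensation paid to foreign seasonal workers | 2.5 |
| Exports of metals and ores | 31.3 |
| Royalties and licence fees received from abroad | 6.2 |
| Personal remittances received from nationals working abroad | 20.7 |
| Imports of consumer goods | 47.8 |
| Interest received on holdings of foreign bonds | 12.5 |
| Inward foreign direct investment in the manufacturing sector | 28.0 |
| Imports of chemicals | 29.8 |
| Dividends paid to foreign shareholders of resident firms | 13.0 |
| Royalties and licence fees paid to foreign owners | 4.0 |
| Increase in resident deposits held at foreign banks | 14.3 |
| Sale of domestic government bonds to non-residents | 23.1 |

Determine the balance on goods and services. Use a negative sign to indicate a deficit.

-75.4

Goods: -29.8 - 47.8 + 31.3 = -46.3
Services: 6.2 - 4.0 - 41.1 + 9.8 = -29.1
Trade balance = -46.3 + (-29.1) = -75.4
(Excluded from the trade balance — capital account: acquisition of foreign patents and trademarks (non-produced assets) 4.8; secondary income: contributions paid to international organisations 3.5, personal remittances received from nationals working abroad 20.7; financial account: new loans extended by domestic banks to foreign borrowers 15.8, inward foreign direct investment in the manufacturing sector 28.0, increase in resident deposits held at foreign banks 14.3, sale of domestic government bonds to non-residents 23.1; primary income: compensation paid to foreign seasonal workers 2.5, interest received on holdings of foreign bonds 12.5, dividends paid to foreign shareholders of resident firms 13.0.)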